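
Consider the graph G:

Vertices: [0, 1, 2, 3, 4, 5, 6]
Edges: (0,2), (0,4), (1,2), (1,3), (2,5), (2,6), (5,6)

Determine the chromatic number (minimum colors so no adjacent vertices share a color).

The graph has a maximum clique of size 3 (lower bound on chromatic number).
A valid 3-coloring: {0: 1, 1: 1, 2: 0, 3: 0, 4: 0, 5: 1, 6: 2}.
Chromatic number = 3.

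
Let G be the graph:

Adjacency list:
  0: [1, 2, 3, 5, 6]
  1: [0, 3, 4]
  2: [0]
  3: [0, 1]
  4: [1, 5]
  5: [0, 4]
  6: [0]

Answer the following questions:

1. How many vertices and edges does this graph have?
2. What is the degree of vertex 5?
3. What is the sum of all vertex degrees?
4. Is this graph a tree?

Count: 7 vertices, 8 edges.
Vertex 5 has neighbors [0, 4], degree = 2.
Handshaking lemma: 2 * 8 = 16.
A tree on 7 vertices has 6 edges. This graph has 8 edges (2 extra). Not a tree.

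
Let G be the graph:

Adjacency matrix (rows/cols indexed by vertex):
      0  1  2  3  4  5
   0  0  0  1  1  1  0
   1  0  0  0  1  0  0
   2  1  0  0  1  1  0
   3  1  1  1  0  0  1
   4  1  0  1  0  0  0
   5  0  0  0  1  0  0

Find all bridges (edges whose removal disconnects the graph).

A bridge is an edge whose removal increases the number of connected components.
Bridges found: (1,3), (3,5)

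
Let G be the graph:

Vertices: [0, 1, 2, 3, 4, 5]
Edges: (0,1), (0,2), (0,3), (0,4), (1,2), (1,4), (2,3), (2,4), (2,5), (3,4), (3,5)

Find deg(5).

Vertex 5 has neighbors [2, 3], so deg(5) = 2.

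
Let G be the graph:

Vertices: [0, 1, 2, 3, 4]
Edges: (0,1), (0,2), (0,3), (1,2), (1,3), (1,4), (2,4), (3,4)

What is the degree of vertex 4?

Vertex 4 has neighbors [1, 2, 3], so deg(4) = 3.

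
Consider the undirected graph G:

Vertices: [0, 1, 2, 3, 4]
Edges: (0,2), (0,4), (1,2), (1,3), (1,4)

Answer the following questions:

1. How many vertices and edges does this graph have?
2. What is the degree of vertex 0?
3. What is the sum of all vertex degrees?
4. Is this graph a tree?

Count: 5 vertices, 5 edges.
Vertex 0 has neighbors [2, 4], degree = 2.
Handshaking lemma: 2 * 5 = 10.
A tree on 5 vertices has 4 edges. This graph has 5 edges (1 extra). Not a tree.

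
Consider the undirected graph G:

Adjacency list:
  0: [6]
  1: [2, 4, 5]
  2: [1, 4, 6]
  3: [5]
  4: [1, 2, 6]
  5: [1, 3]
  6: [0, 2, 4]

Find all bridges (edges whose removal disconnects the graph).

A bridge is an edge whose removal increases the number of connected components.
Bridges found: (0,6), (1,5), (3,5)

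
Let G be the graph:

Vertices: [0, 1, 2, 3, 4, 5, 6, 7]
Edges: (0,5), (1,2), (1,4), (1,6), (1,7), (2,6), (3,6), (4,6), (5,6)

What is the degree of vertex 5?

Vertex 5 has neighbors [0, 6], so deg(5) = 2.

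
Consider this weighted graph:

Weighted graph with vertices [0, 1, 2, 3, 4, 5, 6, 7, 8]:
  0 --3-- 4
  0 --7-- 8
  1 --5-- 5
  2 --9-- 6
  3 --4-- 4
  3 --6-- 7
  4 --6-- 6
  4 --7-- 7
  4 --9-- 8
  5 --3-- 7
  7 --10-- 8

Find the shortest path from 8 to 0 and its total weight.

Using Dijkstra's algorithm from vertex 8:
Shortest path: 8 -> 0
Total weight: 7 = 7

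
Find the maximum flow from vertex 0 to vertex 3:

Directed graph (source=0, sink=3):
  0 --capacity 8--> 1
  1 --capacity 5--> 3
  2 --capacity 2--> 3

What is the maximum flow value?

Computing max flow:
  Flow on (0->1): 5/8
  Flow on (1->3): 5/5
Maximum flow = 5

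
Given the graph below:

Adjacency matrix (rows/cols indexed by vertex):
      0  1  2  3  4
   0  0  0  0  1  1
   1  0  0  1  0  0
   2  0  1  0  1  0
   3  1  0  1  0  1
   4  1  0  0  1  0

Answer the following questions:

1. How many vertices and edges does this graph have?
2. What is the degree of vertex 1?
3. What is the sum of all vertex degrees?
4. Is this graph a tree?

Count: 5 vertices, 5 edges.
Vertex 1 has neighbors [2], degree = 1.
Handshaking lemma: 2 * 5 = 10.
A tree on 5 vertices has 4 edges. This graph has 5 edges (1 extra). Not a tree.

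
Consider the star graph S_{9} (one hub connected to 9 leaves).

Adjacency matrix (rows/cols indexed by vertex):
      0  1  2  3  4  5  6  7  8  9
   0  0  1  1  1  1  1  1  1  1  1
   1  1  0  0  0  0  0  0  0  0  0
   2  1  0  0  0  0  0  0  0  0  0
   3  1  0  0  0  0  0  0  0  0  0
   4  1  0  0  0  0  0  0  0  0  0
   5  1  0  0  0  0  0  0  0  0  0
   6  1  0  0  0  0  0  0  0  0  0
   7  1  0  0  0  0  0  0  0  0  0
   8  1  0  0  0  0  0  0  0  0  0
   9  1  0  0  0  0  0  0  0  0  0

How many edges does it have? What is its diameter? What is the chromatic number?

Star graph S_{9}: the hub connects to all 9 leaves.
Edges = 9.
Diameter = 2 (any leaf to hub is 1, leaf to leaf through hub is 2).
Star graphs are bipartite (hub vs leaves), so chromatic number = 2.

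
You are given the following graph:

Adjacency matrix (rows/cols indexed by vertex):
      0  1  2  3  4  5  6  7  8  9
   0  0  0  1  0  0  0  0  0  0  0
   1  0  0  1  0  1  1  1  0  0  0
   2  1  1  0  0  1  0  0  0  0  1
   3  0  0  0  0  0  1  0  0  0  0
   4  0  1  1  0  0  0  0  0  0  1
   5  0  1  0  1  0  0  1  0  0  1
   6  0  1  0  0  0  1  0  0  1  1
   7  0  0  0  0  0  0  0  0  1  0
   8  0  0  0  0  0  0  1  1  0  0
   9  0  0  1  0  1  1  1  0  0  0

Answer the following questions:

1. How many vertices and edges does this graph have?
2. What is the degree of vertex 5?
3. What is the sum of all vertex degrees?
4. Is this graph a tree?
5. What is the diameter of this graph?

Count: 10 vertices, 14 edges.
Vertex 5 has neighbors [1, 3, 6, 9], degree = 4.
Handshaking lemma: 2 * 14 = 28.
A tree on 10 vertices has 9 edges. This graph has 14 edges (5 extra). Not a tree.
Diameter (longest shortest path) = 5.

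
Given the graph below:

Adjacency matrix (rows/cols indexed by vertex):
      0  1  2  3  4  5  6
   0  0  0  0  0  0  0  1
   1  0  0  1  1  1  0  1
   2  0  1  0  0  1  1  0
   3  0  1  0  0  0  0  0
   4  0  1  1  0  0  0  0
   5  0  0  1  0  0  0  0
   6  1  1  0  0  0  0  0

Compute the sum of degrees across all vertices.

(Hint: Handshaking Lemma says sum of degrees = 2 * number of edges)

Count edges: 7 edges.
By Handshaking Lemma: sum of degrees = 2 * 7 = 14.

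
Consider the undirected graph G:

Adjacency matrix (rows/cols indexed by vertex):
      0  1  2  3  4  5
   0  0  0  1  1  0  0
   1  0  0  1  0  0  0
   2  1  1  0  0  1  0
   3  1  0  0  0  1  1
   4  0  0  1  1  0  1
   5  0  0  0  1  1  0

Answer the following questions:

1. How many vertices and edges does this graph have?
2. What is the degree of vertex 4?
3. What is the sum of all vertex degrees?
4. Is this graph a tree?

Count: 6 vertices, 7 edges.
Vertex 4 has neighbors [2, 3, 5], degree = 3.
Handshaking lemma: 2 * 7 = 14.
A tree on 6 vertices has 5 edges. This graph has 7 edges (2 extra). Not a tree.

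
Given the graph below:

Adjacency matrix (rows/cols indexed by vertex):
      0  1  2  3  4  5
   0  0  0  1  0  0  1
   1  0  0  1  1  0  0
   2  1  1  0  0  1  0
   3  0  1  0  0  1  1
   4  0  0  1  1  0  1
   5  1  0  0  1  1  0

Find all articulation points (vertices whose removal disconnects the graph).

No articulation points. The graph is biconnected.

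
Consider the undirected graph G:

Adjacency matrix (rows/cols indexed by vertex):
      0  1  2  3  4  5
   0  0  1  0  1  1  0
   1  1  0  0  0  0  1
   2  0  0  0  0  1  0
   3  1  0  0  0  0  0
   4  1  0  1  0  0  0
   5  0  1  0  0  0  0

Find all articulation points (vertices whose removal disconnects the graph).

An articulation point is a vertex whose removal disconnects the graph.
Articulation points: [0, 1, 4]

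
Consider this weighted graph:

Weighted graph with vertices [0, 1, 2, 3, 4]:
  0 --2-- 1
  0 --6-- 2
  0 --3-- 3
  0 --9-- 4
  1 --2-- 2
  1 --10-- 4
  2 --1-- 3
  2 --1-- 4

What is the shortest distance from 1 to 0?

Using Dijkstra's algorithm from vertex 1:
Shortest path: 1 -> 0
Total weight: 2 = 2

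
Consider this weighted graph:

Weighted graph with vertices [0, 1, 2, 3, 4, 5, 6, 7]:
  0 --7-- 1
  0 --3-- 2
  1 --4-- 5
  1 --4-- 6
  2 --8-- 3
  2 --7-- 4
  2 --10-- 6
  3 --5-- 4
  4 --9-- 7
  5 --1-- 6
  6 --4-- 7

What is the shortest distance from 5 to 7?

Using Dijkstra's algorithm from vertex 5:
Shortest path: 5 -> 6 -> 7
Total weight: 1 + 4 = 5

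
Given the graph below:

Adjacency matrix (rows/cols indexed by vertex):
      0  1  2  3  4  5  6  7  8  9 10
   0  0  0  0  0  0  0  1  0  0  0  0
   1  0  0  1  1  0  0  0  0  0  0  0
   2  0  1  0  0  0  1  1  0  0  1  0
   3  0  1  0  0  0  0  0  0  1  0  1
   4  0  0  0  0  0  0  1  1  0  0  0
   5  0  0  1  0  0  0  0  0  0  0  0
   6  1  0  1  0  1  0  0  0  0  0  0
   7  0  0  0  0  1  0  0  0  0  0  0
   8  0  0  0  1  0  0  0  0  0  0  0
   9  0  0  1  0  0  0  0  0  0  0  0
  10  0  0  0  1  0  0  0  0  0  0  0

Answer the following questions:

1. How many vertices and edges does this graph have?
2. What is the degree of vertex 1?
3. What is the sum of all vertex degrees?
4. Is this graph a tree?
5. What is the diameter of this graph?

Count: 11 vertices, 10 edges.
Vertex 1 has neighbors [2, 3], degree = 2.
Handshaking lemma: 2 * 10 = 20.
A graph is a tree iff it is connected and has exactly n-1 edges. This graph is connected (all 11 vertices in one component) and has 11-1 = 10 edges. It is a tree.
Diameter (longest shortest path) = 6.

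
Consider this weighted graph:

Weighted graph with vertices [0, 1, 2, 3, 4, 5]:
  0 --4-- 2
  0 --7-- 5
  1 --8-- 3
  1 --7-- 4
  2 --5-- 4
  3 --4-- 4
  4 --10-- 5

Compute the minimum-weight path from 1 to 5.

Using Dijkstra's algorithm from vertex 1:
Shortest path: 1 -> 4 -> 5
Total weight: 7 + 10 = 17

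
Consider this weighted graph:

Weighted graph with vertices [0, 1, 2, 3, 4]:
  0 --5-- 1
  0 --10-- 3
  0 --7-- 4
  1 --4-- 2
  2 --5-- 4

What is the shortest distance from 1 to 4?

Using Dijkstra's algorithm from vertex 1:
Shortest path: 1 -> 2 -> 4
Total weight: 4 + 5 = 9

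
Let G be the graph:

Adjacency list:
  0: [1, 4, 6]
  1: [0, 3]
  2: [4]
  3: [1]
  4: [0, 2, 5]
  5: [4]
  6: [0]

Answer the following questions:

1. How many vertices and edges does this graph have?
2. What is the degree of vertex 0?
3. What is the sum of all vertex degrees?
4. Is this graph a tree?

Count: 7 vertices, 6 edges.
Vertex 0 has neighbors [1, 4, 6], degree = 3.
Handshaking lemma: 2 * 6 = 12.
A graph is a tree iff it is connected and has exactly n-1 edges. This graph is connected (all 7 vertices in one component) and has 7-1 = 6 edges. It is a tree.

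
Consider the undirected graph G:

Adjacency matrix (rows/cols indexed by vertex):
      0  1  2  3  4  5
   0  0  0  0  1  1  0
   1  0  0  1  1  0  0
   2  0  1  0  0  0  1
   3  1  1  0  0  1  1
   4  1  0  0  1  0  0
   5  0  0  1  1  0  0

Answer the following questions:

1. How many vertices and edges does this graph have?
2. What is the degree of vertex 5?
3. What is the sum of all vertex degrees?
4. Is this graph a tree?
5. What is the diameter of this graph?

Count: 6 vertices, 7 edges.
Vertex 5 has neighbors [2, 3], degree = 2.
Handshaking lemma: 2 * 7 = 14.
A tree on 6 vertices has 5 edges. This graph has 7 edges (2 extra). Not a tree.
Diameter (longest shortest path) = 3.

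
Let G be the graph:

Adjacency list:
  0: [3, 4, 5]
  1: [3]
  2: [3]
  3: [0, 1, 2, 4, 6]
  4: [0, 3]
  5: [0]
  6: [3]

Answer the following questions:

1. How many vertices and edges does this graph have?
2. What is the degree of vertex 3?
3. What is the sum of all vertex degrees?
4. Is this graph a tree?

Count: 7 vertices, 7 edges.
Vertex 3 has neighbors [0, 1, 2, 4, 6], degree = 5.
Handshaking lemma: 2 * 7 = 14.
A tree on 7 vertices has 6 edges. This graph has 7 edges (1 extra). Not a tree.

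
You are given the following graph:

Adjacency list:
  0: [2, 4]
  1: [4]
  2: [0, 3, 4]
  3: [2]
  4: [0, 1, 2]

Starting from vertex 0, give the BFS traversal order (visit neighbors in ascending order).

BFS from vertex 0 (neighbors processed in ascending order):
Visit order: 0, 2, 4, 3, 1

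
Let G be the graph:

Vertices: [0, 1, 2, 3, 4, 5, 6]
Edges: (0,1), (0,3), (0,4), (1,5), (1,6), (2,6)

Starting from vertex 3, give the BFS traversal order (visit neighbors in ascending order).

BFS from vertex 3 (neighbors processed in ascending order):
Visit order: 3, 0, 1, 4, 5, 6, 2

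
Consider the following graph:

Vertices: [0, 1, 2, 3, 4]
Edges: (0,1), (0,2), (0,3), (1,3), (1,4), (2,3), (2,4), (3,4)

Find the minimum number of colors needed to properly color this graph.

The graph has a maximum clique of size 3 (lower bound on chromatic number).
A valid 3-coloring: {0: 1, 1: 2, 2: 2, 3: 0, 4: 1}.
Chromatic number = 3.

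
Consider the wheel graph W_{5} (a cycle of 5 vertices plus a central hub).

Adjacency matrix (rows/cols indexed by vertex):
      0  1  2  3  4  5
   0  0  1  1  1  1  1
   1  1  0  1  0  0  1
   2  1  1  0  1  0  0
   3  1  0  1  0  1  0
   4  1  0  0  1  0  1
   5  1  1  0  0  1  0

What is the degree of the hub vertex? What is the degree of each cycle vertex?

The hub connects to all 5 cycle vertices, so deg(hub) = 5.
Each cycle vertex connects to 2 neighbors on the cycle plus the hub, so deg(cycle vertex) = 3.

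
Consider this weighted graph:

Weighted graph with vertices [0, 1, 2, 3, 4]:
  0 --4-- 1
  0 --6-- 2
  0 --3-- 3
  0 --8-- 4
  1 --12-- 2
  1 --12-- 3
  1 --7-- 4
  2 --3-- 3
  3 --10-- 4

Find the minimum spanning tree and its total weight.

Applying Kruskal's algorithm (sort edges by weight, add if no cycle):
  Add (0,3) w=3
  Add (2,3) w=3
  Add (0,1) w=4
  Skip (0,2) w=6 (creates cycle)
  Add (1,4) w=7
  Skip (0,4) w=8 (creates cycle)
  Skip (3,4) w=10 (creates cycle)
  Skip (1,2) w=12 (creates cycle)
  Skip (1,3) w=12 (creates cycle)
MST weight = 17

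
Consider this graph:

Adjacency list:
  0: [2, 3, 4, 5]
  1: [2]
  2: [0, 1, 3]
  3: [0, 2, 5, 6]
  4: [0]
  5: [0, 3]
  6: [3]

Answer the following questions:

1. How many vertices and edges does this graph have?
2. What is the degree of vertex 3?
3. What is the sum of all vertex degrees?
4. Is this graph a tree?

Count: 7 vertices, 8 edges.
Vertex 3 has neighbors [0, 2, 5, 6], degree = 4.
Handshaking lemma: 2 * 8 = 16.
A tree on 7 vertices has 6 edges. This graph has 8 edges (2 extra). Not a tree.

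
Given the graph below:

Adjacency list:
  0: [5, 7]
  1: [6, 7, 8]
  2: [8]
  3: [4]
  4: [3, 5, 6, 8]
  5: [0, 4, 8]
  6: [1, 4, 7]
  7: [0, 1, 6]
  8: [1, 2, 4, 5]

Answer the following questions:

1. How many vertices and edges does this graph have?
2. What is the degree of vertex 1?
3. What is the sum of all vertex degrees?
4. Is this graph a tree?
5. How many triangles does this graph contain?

Count: 9 vertices, 12 edges.
Vertex 1 has neighbors [6, 7, 8], degree = 3.
Handshaking lemma: 2 * 12 = 24.
A tree on 9 vertices has 8 edges. This graph has 12 edges (4 extra). Not a tree.
Number of triangles = 2.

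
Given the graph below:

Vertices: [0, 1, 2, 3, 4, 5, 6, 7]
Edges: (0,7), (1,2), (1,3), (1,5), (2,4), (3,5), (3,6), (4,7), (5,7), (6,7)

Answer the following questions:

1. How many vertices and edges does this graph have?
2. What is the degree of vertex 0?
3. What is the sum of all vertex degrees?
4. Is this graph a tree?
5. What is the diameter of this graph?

Count: 8 vertices, 10 edges.
Vertex 0 has neighbors [7], degree = 1.
Handshaking lemma: 2 * 10 = 20.
A tree on 8 vertices has 7 edges. This graph has 10 edges (3 extra). Not a tree.
Diameter (longest shortest path) = 3.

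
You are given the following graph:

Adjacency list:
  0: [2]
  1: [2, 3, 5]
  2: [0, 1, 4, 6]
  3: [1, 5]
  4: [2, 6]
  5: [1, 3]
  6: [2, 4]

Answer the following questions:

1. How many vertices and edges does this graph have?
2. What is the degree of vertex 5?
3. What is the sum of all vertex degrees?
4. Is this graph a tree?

Count: 7 vertices, 8 edges.
Vertex 5 has neighbors [1, 3], degree = 2.
Handshaking lemma: 2 * 8 = 16.
A tree on 7 vertices has 6 edges. This graph has 8 edges (2 extra). Not a tree.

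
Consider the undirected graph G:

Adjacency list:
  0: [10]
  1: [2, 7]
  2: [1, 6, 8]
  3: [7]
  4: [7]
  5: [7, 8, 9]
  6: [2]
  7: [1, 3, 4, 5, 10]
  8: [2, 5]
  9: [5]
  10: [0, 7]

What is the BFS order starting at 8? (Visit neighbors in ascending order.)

BFS from vertex 8 (neighbors processed in ascending order):
Visit order: 8, 2, 5, 1, 6, 7, 9, 3, 4, 10, 0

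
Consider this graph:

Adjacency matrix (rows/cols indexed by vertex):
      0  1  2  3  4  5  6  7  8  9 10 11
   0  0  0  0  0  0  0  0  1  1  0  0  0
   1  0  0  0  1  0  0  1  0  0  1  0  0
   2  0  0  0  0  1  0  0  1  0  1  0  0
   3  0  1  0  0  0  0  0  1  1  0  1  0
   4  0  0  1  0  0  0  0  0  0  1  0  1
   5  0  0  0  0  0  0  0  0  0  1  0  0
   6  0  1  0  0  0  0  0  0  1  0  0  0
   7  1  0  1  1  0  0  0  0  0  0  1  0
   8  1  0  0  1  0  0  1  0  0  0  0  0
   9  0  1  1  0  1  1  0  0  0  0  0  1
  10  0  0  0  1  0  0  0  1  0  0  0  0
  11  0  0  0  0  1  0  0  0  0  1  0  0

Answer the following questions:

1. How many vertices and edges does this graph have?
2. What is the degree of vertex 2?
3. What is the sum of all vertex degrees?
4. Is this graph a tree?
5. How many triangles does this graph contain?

Count: 12 vertices, 17 edges.
Vertex 2 has neighbors [4, 7, 9], degree = 3.
Handshaking lemma: 2 * 17 = 34.
A tree on 12 vertices has 11 edges. This graph has 17 edges (6 extra). Not a tree.
Number of triangles = 3.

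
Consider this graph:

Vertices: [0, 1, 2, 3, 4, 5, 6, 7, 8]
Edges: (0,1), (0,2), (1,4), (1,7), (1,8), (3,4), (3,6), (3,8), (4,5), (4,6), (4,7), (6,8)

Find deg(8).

Vertex 8 has neighbors [1, 3, 6], so deg(8) = 3.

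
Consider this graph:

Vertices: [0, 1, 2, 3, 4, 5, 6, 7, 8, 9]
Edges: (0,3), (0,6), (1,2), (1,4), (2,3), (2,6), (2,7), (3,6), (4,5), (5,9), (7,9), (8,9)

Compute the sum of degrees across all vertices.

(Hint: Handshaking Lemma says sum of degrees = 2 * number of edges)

Count edges: 12 edges.
By Handshaking Lemma: sum of degrees = 2 * 12 = 24.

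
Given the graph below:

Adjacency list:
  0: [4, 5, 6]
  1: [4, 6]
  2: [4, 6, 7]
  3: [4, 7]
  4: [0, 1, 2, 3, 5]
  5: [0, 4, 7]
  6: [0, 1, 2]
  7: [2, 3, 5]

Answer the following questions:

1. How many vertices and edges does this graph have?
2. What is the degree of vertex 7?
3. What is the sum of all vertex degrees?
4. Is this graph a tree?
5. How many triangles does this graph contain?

Count: 8 vertices, 12 edges.
Vertex 7 has neighbors [2, 3, 5], degree = 3.
Handshaking lemma: 2 * 12 = 24.
A tree on 8 vertices has 7 edges. This graph has 12 edges (5 extra). Not a tree.
Number of triangles = 1.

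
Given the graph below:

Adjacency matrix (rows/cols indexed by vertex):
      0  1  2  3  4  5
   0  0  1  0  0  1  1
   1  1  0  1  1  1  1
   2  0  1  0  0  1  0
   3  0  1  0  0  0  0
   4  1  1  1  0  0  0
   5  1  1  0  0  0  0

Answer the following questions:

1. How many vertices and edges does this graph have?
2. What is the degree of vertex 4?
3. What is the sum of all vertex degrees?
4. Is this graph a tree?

Count: 6 vertices, 8 edges.
Vertex 4 has neighbors [0, 1, 2], degree = 3.
Handshaking lemma: 2 * 8 = 16.
A tree on 6 vertices has 5 edges. This graph has 8 edges (3 extra). Not a tree.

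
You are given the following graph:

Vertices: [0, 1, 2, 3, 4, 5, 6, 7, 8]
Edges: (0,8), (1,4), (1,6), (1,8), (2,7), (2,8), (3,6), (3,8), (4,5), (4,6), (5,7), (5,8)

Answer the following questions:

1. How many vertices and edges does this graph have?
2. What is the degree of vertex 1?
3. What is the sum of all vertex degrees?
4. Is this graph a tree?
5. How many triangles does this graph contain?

Count: 9 vertices, 12 edges.
Vertex 1 has neighbors [4, 6, 8], degree = 3.
Handshaking lemma: 2 * 12 = 24.
A tree on 9 vertices has 8 edges. This graph has 12 edges (4 extra). Not a tree.
Number of triangles = 1.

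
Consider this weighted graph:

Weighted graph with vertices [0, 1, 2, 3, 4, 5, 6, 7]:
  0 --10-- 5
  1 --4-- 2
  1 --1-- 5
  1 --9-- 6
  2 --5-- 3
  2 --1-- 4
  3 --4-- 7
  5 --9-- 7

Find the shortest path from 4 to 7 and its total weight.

Using Dijkstra's algorithm from vertex 4:
Shortest path: 4 -> 2 -> 3 -> 7
Total weight: 1 + 5 + 4 = 10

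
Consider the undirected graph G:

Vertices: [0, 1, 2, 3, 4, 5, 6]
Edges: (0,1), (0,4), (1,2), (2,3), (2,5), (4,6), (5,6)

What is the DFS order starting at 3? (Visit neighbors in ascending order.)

DFS from vertex 3 (neighbors processed in ascending order):
Visit order: 3, 2, 1, 0, 4, 6, 5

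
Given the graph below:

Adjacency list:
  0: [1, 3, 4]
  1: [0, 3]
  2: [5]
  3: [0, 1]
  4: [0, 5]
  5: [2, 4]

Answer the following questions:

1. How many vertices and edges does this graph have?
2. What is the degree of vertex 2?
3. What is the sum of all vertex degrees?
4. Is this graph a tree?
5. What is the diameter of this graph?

Count: 6 vertices, 6 edges.
Vertex 2 has neighbors [5], degree = 1.
Handshaking lemma: 2 * 6 = 12.
A tree on 6 vertices has 5 edges. This graph has 6 edges (1 extra). Not a tree.
Diameter (longest shortest path) = 4.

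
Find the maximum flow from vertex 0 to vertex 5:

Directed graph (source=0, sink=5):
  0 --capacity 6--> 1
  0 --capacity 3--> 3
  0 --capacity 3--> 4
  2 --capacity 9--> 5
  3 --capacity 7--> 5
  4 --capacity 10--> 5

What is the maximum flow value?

Computing max flow:
  Flow on (0->3): 3/3
  Flow on (0->4): 3/3
  Flow on (3->5): 3/7
  Flow on (4->5): 3/10
Maximum flow = 6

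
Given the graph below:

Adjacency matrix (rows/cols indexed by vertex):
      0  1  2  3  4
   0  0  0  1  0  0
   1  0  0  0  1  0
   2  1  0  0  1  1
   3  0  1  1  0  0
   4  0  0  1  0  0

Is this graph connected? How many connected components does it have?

Checking connectivity: the graph has 1 connected component(s).
All vertices are reachable from each other. The graph IS connected.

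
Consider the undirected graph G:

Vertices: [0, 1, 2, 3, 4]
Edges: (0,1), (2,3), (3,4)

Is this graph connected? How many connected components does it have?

Checking connectivity: the graph has 2 connected component(s).
Components: [[0, 1], [2, 3, 4]]. The graph is NOT connected.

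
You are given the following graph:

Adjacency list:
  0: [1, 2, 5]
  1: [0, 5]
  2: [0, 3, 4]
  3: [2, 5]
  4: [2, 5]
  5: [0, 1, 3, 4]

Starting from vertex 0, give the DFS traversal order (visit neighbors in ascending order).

DFS from vertex 0 (neighbors processed in ascending order):
Visit order: 0, 1, 5, 3, 2, 4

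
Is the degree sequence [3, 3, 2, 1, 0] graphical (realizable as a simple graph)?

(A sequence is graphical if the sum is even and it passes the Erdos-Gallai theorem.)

Sum of degrees = 9. Sum is odd, so the sequence is NOT graphical.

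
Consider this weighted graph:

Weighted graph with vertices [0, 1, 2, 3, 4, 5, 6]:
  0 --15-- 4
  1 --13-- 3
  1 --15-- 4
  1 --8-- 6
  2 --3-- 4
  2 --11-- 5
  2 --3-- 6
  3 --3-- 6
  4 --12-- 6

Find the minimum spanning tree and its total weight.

Applying Kruskal's algorithm (sort edges by weight, add if no cycle):
  Add (2,6) w=3
  Add (2,4) w=3
  Add (3,6) w=3
  Add (1,6) w=8
  Add (2,5) w=11
  Skip (4,6) w=12 (creates cycle)
  Skip (1,3) w=13 (creates cycle)
  Add (0,4) w=15
  Skip (1,4) w=15 (creates cycle)
MST weight = 43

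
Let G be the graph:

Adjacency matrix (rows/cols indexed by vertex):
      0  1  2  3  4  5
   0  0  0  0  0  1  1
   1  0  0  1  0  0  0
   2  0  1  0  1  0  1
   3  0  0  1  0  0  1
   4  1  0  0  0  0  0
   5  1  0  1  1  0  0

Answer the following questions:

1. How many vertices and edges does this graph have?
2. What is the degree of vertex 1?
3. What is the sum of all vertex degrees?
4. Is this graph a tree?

Count: 6 vertices, 6 edges.
Vertex 1 has neighbors [2], degree = 1.
Handshaking lemma: 2 * 6 = 12.
A tree on 6 vertices has 5 edges. This graph has 6 edges (1 extra). Not a tree.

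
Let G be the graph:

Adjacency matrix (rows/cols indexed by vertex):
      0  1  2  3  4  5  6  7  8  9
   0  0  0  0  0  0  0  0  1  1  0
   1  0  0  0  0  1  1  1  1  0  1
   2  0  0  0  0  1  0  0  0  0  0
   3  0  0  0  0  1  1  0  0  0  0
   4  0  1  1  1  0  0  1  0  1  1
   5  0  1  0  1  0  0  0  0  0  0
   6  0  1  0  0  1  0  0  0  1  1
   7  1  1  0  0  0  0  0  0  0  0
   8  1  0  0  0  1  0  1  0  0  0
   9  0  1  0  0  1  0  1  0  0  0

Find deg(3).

Vertex 3 has neighbors [4, 5], so deg(3) = 2.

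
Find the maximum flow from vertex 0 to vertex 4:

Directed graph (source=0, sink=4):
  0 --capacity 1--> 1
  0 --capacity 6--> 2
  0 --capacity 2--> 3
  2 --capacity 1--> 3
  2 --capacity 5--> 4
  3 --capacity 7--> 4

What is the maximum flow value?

Computing max flow:
  Flow on (0->2): 6/6
  Flow on (0->3): 2/2
  Flow on (2->3): 1/1
  Flow on (2->4): 5/5
  Flow on (3->4): 3/7
Maximum flow = 8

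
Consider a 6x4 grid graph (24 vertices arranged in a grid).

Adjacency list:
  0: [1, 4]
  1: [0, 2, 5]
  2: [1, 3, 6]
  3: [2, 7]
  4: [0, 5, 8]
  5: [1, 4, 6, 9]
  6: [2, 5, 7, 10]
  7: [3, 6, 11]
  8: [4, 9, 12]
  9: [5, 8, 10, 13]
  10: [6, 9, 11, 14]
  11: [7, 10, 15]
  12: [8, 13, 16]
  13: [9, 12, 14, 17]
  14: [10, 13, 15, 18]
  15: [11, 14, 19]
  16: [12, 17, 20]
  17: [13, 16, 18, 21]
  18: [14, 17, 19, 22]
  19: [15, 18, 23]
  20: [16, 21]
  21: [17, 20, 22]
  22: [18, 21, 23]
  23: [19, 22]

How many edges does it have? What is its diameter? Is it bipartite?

A 6x4 grid has 20 vertical edges and 18 horizontal edges.
Total edges = 20 + 18 = 38.
Diameter = (6-1) + (4-1) = 8 (corner to opposite corner).
Grid graphs are bipartite (checkerboard coloring).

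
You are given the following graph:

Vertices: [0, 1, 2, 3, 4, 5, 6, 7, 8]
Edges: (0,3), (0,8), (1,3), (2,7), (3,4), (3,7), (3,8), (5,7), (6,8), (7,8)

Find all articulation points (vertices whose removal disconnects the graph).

An articulation point is a vertex whose removal disconnects the graph.
Articulation points: [3, 7, 8]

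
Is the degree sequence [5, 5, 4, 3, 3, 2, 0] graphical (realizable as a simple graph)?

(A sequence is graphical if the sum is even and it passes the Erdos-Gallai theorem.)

Sum of degrees = 22. Sum is even and passes Erdos-Gallai. The sequence IS graphical.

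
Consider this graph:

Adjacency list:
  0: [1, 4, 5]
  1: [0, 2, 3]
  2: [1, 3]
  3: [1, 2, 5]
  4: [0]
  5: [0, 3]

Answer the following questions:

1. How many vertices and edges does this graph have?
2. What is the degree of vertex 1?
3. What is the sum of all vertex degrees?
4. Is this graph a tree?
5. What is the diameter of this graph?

Count: 6 vertices, 7 edges.
Vertex 1 has neighbors [0, 2, 3], degree = 3.
Handshaking lemma: 2 * 7 = 14.
A tree on 6 vertices has 5 edges. This graph has 7 edges (2 extra). Not a tree.
Diameter (longest shortest path) = 3.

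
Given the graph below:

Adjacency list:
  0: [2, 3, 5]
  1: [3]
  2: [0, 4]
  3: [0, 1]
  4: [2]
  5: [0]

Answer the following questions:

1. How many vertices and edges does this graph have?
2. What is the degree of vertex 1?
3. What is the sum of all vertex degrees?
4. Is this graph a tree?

Count: 6 vertices, 5 edges.
Vertex 1 has neighbors [3], degree = 1.
Handshaking lemma: 2 * 5 = 10.
A graph is a tree iff it is connected and has exactly n-1 edges. This graph is connected (all 6 vertices in one component) and has 6-1 = 5 edges. It is a tree.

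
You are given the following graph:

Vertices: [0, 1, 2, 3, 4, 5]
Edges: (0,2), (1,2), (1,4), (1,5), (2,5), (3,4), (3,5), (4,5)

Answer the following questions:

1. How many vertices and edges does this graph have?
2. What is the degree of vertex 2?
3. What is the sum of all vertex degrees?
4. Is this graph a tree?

Count: 6 vertices, 8 edges.
Vertex 2 has neighbors [0, 1, 5], degree = 3.
Handshaking lemma: 2 * 8 = 16.
A tree on 6 vertices has 5 edges. This graph has 8 edges (3 extra). Not a tree.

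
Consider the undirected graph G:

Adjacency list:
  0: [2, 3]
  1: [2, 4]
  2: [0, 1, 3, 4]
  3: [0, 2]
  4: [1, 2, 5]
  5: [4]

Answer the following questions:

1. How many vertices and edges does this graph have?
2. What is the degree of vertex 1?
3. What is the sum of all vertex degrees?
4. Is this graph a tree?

Count: 6 vertices, 7 edges.
Vertex 1 has neighbors [2, 4], degree = 2.
Handshaking lemma: 2 * 7 = 14.
A tree on 6 vertices has 5 edges. This graph has 7 edges (2 extra). Not a tree.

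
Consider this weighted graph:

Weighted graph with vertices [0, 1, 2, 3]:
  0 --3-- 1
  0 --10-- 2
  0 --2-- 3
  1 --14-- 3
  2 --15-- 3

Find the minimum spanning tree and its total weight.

Applying Kruskal's algorithm (sort edges by weight, add if no cycle):
  Add (0,3) w=2
  Add (0,1) w=3
  Add (0,2) w=10
  Skip (1,3) w=14 (creates cycle)
  Skip (2,3) w=15 (creates cycle)
MST weight = 15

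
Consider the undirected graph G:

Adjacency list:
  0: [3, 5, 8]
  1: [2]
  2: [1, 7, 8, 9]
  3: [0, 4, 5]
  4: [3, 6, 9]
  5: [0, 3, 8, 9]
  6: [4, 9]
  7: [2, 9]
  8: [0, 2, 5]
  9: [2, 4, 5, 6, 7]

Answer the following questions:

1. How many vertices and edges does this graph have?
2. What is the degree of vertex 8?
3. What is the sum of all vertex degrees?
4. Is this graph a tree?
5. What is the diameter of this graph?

Count: 10 vertices, 15 edges.
Vertex 8 has neighbors [0, 2, 5], degree = 3.
Handshaking lemma: 2 * 15 = 30.
A tree on 10 vertices has 9 edges. This graph has 15 edges (6 extra). Not a tree.
Diameter (longest shortest path) = 4.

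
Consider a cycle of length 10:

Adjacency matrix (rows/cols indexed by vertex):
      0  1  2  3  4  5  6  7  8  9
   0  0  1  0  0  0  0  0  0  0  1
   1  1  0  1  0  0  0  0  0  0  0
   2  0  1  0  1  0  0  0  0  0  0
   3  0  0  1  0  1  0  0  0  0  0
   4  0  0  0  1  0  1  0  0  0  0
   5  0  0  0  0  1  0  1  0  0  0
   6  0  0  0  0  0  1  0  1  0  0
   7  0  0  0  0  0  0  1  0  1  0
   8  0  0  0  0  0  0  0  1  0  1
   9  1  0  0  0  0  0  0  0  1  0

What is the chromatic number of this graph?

This is an even cycle (C_10). Even cycles are bipartite.
Chromatic number = 2.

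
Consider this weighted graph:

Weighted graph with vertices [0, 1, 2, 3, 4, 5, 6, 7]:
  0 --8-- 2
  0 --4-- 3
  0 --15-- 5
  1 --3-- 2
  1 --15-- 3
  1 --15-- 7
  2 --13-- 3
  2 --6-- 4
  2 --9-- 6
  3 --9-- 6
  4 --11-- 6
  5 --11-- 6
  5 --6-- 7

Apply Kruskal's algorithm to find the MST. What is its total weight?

Applying Kruskal's algorithm (sort edges by weight, add if no cycle):
  Add (1,2) w=3
  Add (0,3) w=4
  Add (2,4) w=6
  Add (5,7) w=6
  Add (0,2) w=8
  Add (2,6) w=9
  Skip (3,6) w=9 (creates cycle)
  Skip (4,6) w=11 (creates cycle)
  Add (5,6) w=11
  Skip (2,3) w=13 (creates cycle)
  Skip (0,5) w=15 (creates cycle)
  Skip (1,3) w=15 (creates cycle)
  Skip (1,7) w=15 (creates cycle)
MST weight = 47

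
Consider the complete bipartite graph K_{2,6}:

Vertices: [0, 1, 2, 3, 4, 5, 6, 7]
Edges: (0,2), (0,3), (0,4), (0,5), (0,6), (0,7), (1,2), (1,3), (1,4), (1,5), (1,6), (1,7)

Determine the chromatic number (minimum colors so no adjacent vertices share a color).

K_{2,6} is bipartite: vertices split into two independent sets of size 2 and 6.
Color one set 0, the other 1. No adjacent vertices share a color.
Chromatic number = 2.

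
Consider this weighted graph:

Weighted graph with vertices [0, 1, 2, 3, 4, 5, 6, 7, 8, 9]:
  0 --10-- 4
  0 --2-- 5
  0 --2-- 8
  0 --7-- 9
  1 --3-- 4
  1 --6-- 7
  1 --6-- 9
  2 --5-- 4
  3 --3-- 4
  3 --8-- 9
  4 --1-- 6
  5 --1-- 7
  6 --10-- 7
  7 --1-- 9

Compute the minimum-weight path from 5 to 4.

Using Dijkstra's algorithm from vertex 5:
Shortest path: 5 -> 7 -> 1 -> 4
Total weight: 1 + 6 + 3 = 10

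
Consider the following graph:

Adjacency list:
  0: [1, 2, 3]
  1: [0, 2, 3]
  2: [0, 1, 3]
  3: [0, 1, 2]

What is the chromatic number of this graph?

The graph has a maximum clique of size 4 (lower bound on chromatic number).
A valid 4-coloring: {0: 0, 1: 1, 2: 2, 3: 3}.
Chromatic number = 4.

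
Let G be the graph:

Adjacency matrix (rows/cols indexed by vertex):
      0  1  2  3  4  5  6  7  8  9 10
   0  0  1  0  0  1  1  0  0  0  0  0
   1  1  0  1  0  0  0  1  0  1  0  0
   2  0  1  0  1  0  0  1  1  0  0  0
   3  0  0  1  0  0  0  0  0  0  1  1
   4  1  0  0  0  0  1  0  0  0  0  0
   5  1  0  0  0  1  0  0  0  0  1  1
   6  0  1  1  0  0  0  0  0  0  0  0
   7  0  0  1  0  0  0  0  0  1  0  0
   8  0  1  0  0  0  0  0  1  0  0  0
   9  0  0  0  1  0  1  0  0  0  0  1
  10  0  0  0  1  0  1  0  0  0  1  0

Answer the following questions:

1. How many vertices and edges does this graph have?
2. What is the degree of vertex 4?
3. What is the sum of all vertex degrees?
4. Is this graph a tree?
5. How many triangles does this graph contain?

Count: 11 vertices, 16 edges.
Vertex 4 has neighbors [0, 5], degree = 2.
Handshaking lemma: 2 * 16 = 32.
A tree on 11 vertices has 10 edges. This graph has 16 edges (6 extra). Not a tree.
Number of triangles = 4.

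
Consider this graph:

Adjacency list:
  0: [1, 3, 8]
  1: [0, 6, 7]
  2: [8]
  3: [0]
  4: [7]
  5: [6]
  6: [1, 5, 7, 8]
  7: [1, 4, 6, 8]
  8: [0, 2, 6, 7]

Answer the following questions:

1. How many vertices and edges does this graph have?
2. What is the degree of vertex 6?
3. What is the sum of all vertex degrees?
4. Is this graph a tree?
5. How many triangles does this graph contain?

Count: 9 vertices, 11 edges.
Vertex 6 has neighbors [1, 5, 7, 8], degree = 4.
Handshaking lemma: 2 * 11 = 22.
A tree on 9 vertices has 8 edges. This graph has 11 edges (3 extra). Not a tree.
Number of triangles = 2.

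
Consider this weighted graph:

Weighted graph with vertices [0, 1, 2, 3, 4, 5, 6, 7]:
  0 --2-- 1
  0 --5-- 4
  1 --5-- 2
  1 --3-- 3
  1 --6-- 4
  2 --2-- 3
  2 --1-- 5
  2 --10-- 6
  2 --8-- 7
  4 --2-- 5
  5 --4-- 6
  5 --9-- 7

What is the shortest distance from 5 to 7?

Using Dijkstra's algorithm from vertex 5:
Shortest path: 5 -> 7
Total weight: 9 = 9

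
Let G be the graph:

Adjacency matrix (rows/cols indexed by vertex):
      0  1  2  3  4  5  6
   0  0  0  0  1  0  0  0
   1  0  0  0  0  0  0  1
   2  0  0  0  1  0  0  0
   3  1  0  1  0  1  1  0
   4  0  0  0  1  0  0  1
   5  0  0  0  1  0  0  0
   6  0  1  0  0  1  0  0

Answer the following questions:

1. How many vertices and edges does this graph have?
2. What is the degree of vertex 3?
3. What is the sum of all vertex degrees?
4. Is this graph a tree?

Count: 7 vertices, 6 edges.
Vertex 3 has neighbors [0, 2, 4, 5], degree = 4.
Handshaking lemma: 2 * 6 = 12.
A graph is a tree iff it is connected and has exactly n-1 edges. This graph is connected (all 7 vertices in one component) and has 7-1 = 6 edges. It is a tree.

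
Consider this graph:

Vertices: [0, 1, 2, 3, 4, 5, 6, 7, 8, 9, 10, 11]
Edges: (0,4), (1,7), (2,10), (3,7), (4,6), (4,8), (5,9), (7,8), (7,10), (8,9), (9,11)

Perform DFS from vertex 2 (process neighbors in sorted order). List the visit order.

DFS from vertex 2 (neighbors processed in ascending order):
Visit order: 2, 10, 7, 1, 3, 8, 4, 0, 6, 9, 5, 11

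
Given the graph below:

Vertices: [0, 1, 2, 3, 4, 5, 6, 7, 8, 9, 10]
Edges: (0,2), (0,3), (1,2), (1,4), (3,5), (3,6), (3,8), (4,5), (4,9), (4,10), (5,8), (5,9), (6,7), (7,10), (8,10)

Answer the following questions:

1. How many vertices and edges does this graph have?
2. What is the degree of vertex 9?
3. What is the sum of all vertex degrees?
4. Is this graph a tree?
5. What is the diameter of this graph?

Count: 11 vertices, 15 edges.
Vertex 9 has neighbors [4, 5], degree = 2.
Handshaking lemma: 2 * 15 = 30.
A tree on 11 vertices has 10 edges. This graph has 15 edges (5 extra). Not a tree.
Diameter (longest shortest path) = 4.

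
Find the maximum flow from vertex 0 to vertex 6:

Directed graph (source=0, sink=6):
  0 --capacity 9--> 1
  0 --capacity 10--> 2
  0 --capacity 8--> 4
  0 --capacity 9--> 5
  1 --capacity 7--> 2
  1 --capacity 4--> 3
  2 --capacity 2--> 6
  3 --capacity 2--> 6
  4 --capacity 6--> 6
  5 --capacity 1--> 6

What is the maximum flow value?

Computing max flow:
  Flow on (0->1): 2/9
  Flow on (0->2): 2/10
  Flow on (0->4): 6/8
  Flow on (0->5): 1/9
  Flow on (1->3): 2/4
  Flow on (2->6): 2/2
  Flow on (3->6): 2/2
  Flow on (4->6): 6/6
  Flow on (5->6): 1/1
Maximum flow = 11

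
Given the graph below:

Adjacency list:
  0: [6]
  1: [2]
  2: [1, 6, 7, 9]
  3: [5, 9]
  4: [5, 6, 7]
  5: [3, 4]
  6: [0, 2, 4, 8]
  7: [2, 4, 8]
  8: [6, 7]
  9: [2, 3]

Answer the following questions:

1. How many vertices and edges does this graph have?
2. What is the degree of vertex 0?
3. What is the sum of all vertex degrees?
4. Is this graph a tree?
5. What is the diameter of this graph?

Count: 10 vertices, 12 edges.
Vertex 0 has neighbors [6], degree = 1.
Handshaking lemma: 2 * 12 = 24.
A tree on 10 vertices has 9 edges. This graph has 12 edges (3 extra). Not a tree.
Diameter (longest shortest path) = 4.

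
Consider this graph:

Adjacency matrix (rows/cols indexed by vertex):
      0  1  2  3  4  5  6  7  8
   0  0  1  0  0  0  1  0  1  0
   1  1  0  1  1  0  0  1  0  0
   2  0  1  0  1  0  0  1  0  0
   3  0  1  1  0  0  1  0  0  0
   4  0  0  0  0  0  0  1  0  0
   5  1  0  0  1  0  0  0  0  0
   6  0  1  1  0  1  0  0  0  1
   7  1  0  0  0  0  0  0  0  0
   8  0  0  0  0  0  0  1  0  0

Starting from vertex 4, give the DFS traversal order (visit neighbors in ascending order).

DFS from vertex 4 (neighbors processed in ascending order):
Visit order: 4, 6, 1, 0, 5, 3, 2, 7, 8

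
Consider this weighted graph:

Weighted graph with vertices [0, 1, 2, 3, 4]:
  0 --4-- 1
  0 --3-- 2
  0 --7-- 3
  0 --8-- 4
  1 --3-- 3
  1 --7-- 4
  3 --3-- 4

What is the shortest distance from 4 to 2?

Using Dijkstra's algorithm from vertex 4:
Shortest path: 4 -> 0 -> 2
Total weight: 8 + 3 = 11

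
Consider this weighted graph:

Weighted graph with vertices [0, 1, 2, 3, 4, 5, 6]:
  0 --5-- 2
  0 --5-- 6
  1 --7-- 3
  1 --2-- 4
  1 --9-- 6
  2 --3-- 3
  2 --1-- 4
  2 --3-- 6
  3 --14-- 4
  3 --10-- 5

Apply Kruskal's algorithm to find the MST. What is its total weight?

Applying Kruskal's algorithm (sort edges by weight, add if no cycle):
  Add (2,4) w=1
  Add (1,4) w=2
  Add (2,3) w=3
  Add (2,6) w=3
  Add (0,2) w=5
  Skip (0,6) w=5 (creates cycle)
  Skip (1,3) w=7 (creates cycle)
  Skip (1,6) w=9 (creates cycle)
  Add (3,5) w=10
  Skip (3,4) w=14 (creates cycle)
MST weight = 24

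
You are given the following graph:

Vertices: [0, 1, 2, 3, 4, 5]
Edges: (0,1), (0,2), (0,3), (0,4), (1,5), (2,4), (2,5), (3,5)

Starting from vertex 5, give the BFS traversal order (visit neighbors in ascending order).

BFS from vertex 5 (neighbors processed in ascending order):
Visit order: 5, 1, 2, 3, 0, 4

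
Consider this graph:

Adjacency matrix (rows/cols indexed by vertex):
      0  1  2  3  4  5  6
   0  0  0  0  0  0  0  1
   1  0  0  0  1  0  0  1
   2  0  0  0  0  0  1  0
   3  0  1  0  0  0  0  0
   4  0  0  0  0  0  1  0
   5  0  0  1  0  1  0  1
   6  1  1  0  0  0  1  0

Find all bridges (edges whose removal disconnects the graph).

A bridge is an edge whose removal increases the number of connected components.
Bridges found: (0,6), (1,3), (1,6), (2,5), (4,5), (5,6)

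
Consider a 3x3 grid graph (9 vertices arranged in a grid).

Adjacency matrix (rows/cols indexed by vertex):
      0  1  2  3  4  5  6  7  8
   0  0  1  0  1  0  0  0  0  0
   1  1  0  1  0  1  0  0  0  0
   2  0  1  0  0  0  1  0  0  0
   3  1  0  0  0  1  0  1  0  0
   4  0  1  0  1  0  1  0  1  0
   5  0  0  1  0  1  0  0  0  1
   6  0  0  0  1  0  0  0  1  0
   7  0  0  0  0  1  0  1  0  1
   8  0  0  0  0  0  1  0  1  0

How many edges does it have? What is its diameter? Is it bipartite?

A 3x3 grid has 6 vertical edges and 6 horizontal edges.
Total edges = 6 + 6 = 12.
Diameter = (3-1) + (3-1) = 4 (corner to opposite corner).
Grid graphs are bipartite (checkerboard coloring).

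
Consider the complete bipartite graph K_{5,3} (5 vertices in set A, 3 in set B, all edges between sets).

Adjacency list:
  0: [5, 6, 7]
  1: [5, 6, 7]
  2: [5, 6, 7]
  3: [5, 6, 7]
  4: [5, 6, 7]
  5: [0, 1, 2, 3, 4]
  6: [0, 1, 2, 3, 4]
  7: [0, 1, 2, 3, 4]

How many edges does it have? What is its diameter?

K_{5,3} has 5 * 3 = 15 edges.
Any vertex reaches any opposite-side vertex in 1 step; same-side vertices reach in 2 steps via any opposite-side vertex.
Diameter = 2.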